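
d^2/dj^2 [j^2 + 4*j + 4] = 2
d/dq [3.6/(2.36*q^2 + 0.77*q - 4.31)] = (-16.992*q - 2.772)/(2.36*q^2 + 0.77*q - 4.31)^2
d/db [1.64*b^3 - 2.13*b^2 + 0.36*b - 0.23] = 4.92*b^2 - 4.26*b + 0.36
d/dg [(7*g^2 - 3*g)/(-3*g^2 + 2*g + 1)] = (5*g^2 + 14*g - 3)/(9*g^4 - 12*g^3 - 2*g^2 + 4*g + 1)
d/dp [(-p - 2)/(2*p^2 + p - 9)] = (-2*p^2 - p + (p + 2)*(4*p + 1) + 9)/(2*p^2 + p - 9)^2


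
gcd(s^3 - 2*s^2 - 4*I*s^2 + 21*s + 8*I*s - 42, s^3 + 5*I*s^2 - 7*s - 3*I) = s + 3*I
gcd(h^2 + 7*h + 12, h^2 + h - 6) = h + 3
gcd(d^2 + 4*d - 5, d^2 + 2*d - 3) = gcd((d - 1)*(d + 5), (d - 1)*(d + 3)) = d - 1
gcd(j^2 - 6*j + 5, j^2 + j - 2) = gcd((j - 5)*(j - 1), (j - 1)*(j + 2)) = j - 1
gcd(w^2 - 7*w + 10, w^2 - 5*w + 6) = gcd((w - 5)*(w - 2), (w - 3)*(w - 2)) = w - 2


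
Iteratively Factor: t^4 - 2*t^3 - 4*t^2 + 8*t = (t - 2)*(t^3 - 4*t) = (t - 2)^2*(t^2 + 2*t) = (t - 2)^2*(t + 2)*(t)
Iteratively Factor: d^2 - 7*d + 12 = (d - 3)*(d - 4)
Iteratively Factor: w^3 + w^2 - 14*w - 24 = (w + 2)*(w^2 - w - 12) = (w + 2)*(w + 3)*(w - 4)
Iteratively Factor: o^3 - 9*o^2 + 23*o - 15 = (o - 1)*(o^2 - 8*o + 15) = (o - 3)*(o - 1)*(o - 5)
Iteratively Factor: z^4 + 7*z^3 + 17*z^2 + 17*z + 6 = (z + 1)*(z^3 + 6*z^2 + 11*z + 6) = (z + 1)*(z + 2)*(z^2 + 4*z + 3) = (z + 1)*(z + 2)*(z + 3)*(z + 1)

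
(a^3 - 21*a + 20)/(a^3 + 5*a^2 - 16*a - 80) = (a - 1)/(a + 4)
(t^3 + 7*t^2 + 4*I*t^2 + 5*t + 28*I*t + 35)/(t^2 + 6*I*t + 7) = (t^2 + t*(7 + 5*I) + 35*I)/(t + 7*I)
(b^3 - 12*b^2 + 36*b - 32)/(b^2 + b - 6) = (b^2 - 10*b + 16)/(b + 3)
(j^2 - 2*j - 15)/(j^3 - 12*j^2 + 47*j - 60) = (j + 3)/(j^2 - 7*j + 12)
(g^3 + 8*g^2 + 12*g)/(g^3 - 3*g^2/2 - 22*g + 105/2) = 2*g*(g^2 + 8*g + 12)/(2*g^3 - 3*g^2 - 44*g + 105)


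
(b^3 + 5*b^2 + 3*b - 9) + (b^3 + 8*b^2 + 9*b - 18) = 2*b^3 + 13*b^2 + 12*b - 27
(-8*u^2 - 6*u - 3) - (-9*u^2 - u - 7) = u^2 - 5*u + 4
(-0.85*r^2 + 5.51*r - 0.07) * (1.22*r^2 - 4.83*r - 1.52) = -1.037*r^4 + 10.8277*r^3 - 25.4067*r^2 - 8.0371*r + 0.1064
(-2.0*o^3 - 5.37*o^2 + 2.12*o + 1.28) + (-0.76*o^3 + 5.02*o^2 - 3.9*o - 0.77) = -2.76*o^3 - 0.350000000000001*o^2 - 1.78*o + 0.51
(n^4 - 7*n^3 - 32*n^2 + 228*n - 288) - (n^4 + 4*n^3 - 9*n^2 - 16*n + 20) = -11*n^3 - 23*n^2 + 244*n - 308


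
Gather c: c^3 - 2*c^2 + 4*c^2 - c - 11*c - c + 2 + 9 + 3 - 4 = c^3 + 2*c^2 - 13*c + 10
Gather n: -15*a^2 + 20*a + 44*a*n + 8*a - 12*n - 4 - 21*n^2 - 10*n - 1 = -15*a^2 + 28*a - 21*n^2 + n*(44*a - 22) - 5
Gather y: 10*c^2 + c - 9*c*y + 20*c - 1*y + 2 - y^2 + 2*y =10*c^2 + 21*c - y^2 + y*(1 - 9*c) + 2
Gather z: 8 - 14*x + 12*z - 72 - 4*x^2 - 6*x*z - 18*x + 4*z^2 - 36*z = -4*x^2 - 32*x + 4*z^2 + z*(-6*x - 24) - 64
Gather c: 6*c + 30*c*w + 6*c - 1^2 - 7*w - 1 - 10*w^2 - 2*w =c*(30*w + 12) - 10*w^2 - 9*w - 2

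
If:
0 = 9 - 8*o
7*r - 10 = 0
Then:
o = 9/8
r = 10/7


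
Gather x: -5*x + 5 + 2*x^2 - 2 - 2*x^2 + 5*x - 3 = 0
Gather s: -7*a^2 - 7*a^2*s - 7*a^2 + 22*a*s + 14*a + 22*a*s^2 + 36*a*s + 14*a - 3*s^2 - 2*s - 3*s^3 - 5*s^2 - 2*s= -14*a^2 + 28*a - 3*s^3 + s^2*(22*a - 8) + s*(-7*a^2 + 58*a - 4)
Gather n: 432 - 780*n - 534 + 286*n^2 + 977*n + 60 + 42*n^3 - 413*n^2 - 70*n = 42*n^3 - 127*n^2 + 127*n - 42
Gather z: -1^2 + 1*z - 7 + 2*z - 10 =3*z - 18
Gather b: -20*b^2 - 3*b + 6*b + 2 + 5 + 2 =-20*b^2 + 3*b + 9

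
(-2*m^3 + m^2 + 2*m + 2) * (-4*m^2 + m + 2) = 8*m^5 - 6*m^4 - 11*m^3 - 4*m^2 + 6*m + 4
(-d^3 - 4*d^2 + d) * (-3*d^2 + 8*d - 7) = 3*d^5 + 4*d^4 - 28*d^3 + 36*d^2 - 7*d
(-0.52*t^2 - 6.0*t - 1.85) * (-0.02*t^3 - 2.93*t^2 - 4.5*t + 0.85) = 0.0104*t^5 + 1.6436*t^4 + 19.957*t^3 + 31.9785*t^2 + 3.225*t - 1.5725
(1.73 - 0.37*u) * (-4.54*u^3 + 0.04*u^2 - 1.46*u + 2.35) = 1.6798*u^4 - 7.869*u^3 + 0.6094*u^2 - 3.3953*u + 4.0655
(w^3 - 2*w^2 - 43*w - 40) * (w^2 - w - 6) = w^5 - 3*w^4 - 47*w^3 + 15*w^2 + 298*w + 240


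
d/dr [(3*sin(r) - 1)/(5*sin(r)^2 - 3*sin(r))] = (-15*cos(r) + 10/tan(r) - 3*cos(r)/sin(r)^2)/(5*sin(r) - 3)^2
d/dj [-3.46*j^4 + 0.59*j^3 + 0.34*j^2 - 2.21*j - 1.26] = -13.84*j^3 + 1.77*j^2 + 0.68*j - 2.21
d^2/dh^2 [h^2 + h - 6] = 2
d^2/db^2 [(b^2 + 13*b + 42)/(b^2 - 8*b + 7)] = 42*(b^3 + 5*b^2 - 61*b + 151)/(b^6 - 24*b^5 + 213*b^4 - 848*b^3 + 1491*b^2 - 1176*b + 343)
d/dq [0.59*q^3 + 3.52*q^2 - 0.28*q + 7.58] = 1.77*q^2 + 7.04*q - 0.28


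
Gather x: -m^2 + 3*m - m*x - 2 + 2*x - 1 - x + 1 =-m^2 + 3*m + x*(1 - m) - 2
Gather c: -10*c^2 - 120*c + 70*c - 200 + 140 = -10*c^2 - 50*c - 60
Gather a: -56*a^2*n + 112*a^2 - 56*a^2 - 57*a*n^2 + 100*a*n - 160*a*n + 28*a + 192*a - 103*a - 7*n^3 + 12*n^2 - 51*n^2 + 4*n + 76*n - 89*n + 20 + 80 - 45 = a^2*(56 - 56*n) + a*(-57*n^2 - 60*n + 117) - 7*n^3 - 39*n^2 - 9*n + 55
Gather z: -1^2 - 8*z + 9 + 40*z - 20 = 32*z - 12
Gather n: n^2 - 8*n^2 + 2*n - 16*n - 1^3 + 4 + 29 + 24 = -7*n^2 - 14*n + 56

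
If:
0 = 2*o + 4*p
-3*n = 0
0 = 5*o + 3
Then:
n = 0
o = -3/5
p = 3/10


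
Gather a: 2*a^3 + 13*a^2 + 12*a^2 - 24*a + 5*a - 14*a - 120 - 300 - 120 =2*a^3 + 25*a^2 - 33*a - 540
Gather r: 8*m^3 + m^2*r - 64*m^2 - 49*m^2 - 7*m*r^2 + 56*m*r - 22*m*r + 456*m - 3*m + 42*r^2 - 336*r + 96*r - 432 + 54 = 8*m^3 - 113*m^2 + 453*m + r^2*(42 - 7*m) + r*(m^2 + 34*m - 240) - 378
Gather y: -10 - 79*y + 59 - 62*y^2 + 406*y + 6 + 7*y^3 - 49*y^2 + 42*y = 7*y^3 - 111*y^2 + 369*y + 55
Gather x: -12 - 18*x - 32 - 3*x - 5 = -21*x - 49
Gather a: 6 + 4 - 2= 8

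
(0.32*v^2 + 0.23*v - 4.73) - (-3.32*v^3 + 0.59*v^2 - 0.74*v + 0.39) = 3.32*v^3 - 0.27*v^2 + 0.97*v - 5.12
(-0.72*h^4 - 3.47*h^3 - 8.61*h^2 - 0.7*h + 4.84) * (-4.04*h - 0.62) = 2.9088*h^5 + 14.4652*h^4 + 36.9358*h^3 + 8.1662*h^2 - 19.1196*h - 3.0008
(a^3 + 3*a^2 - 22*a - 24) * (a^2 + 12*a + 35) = a^5 + 15*a^4 + 49*a^3 - 183*a^2 - 1058*a - 840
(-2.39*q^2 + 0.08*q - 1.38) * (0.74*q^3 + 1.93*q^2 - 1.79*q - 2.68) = -1.7686*q^5 - 4.5535*q^4 + 3.4113*q^3 + 3.5986*q^2 + 2.2558*q + 3.6984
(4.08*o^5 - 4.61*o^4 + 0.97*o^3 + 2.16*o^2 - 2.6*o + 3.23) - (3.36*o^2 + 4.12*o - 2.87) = 4.08*o^5 - 4.61*o^4 + 0.97*o^3 - 1.2*o^2 - 6.72*o + 6.1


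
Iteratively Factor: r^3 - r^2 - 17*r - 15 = (r + 3)*(r^2 - 4*r - 5) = (r + 1)*(r + 3)*(r - 5)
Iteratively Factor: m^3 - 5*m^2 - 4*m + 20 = (m + 2)*(m^2 - 7*m + 10) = (m - 2)*(m + 2)*(m - 5)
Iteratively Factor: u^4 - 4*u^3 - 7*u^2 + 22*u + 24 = (u + 1)*(u^3 - 5*u^2 - 2*u + 24) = (u - 3)*(u + 1)*(u^2 - 2*u - 8) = (u - 4)*(u - 3)*(u + 1)*(u + 2)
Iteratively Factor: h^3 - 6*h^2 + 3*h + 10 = (h - 5)*(h^2 - h - 2) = (h - 5)*(h + 1)*(h - 2)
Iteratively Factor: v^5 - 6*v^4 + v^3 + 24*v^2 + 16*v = (v + 1)*(v^4 - 7*v^3 + 8*v^2 + 16*v) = (v - 4)*(v + 1)*(v^3 - 3*v^2 - 4*v) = (v - 4)^2*(v + 1)*(v^2 + v) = (v - 4)^2*(v + 1)^2*(v)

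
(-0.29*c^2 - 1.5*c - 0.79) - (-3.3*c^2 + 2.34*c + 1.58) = 3.01*c^2 - 3.84*c - 2.37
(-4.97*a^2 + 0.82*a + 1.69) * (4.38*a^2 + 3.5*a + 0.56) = -21.7686*a^4 - 13.8034*a^3 + 7.489*a^2 + 6.3742*a + 0.9464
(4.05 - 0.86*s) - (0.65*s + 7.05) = -1.51*s - 3.0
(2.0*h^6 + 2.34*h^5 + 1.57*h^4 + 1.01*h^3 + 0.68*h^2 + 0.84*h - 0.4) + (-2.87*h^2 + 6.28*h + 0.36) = 2.0*h^6 + 2.34*h^5 + 1.57*h^4 + 1.01*h^3 - 2.19*h^2 + 7.12*h - 0.04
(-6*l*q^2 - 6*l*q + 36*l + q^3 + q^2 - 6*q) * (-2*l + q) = 12*l^2*q^2 + 12*l^2*q - 72*l^2 - 8*l*q^3 - 8*l*q^2 + 48*l*q + q^4 + q^3 - 6*q^2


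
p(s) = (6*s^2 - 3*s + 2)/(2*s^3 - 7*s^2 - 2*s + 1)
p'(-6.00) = -0.04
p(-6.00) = -0.35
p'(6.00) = -0.50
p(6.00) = 1.18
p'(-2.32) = -0.26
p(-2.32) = -0.72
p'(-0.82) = -7.38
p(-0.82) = -2.68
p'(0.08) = 6.18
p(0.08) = 2.26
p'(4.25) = -9.47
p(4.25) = 4.98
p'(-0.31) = -20.55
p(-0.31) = 3.95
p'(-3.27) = -0.13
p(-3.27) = -0.55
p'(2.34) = -1.33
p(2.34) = -1.70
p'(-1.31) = -1.15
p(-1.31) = -1.26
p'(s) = (12*s - 3)/(2*s^3 - 7*s^2 - 2*s + 1) + (-6*s^2 + 14*s + 2)*(6*s^2 - 3*s + 2)/(2*s^3 - 7*s^2 - 2*s + 1)^2 = (-12*s^4 + 12*s^3 - 45*s^2 + 40*s + 1)/(4*s^6 - 28*s^5 + 41*s^4 + 32*s^3 - 10*s^2 - 4*s + 1)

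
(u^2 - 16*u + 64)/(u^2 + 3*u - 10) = (u^2 - 16*u + 64)/(u^2 + 3*u - 10)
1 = 1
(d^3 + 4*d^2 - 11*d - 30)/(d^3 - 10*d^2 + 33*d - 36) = (d^2 + 7*d + 10)/(d^2 - 7*d + 12)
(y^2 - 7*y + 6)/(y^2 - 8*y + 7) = (y - 6)/(y - 7)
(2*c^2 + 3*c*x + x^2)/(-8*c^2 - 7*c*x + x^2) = (2*c + x)/(-8*c + x)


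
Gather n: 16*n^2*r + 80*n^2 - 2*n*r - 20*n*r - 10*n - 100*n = n^2*(16*r + 80) + n*(-22*r - 110)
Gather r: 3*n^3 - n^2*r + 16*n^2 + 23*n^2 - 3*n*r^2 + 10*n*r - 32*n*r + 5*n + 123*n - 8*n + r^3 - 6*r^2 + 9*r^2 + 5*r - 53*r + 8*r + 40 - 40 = 3*n^3 + 39*n^2 + 120*n + r^3 + r^2*(3 - 3*n) + r*(-n^2 - 22*n - 40)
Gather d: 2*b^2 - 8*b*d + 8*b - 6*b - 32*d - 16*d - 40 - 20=2*b^2 + 2*b + d*(-8*b - 48) - 60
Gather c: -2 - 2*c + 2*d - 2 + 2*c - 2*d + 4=0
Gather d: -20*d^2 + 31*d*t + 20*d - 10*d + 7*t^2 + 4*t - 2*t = -20*d^2 + d*(31*t + 10) + 7*t^2 + 2*t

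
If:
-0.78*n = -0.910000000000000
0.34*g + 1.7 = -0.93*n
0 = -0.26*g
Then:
No Solution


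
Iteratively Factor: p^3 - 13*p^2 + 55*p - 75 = (p - 3)*(p^2 - 10*p + 25) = (p - 5)*(p - 3)*(p - 5)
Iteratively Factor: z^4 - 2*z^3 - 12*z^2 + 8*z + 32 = (z - 2)*(z^3 - 12*z - 16) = (z - 2)*(z + 2)*(z^2 - 2*z - 8) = (z - 4)*(z - 2)*(z + 2)*(z + 2)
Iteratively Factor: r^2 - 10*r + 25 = (r - 5)*(r - 5)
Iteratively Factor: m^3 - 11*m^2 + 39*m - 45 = (m - 3)*(m^2 - 8*m + 15) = (m - 3)^2*(m - 5)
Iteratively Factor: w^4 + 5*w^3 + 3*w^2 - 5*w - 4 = (w + 1)*(w^3 + 4*w^2 - w - 4) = (w - 1)*(w + 1)*(w^2 + 5*w + 4) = (w - 1)*(w + 1)*(w + 4)*(w + 1)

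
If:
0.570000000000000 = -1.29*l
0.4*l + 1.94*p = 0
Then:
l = -0.44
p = 0.09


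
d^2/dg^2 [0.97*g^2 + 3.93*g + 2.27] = 1.94000000000000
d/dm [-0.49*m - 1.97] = -0.490000000000000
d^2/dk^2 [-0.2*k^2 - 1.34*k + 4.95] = -0.400000000000000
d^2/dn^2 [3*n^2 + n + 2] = 6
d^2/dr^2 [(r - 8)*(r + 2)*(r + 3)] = 6*r - 6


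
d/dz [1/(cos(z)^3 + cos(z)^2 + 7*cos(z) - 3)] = (3*cos(z)^2 + 2*cos(z) + 7)*sin(z)/(cos(z)^3 + cos(z)^2 + 7*cos(z) - 3)^2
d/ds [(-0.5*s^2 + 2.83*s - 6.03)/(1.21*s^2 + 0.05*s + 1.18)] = (-3.4493*s^2 + 13.4126*s + 3.6409)/(1.4641*s^4 + 0.121*s^3 + 2.8581*s^2 + 0.118*s + 1.3924)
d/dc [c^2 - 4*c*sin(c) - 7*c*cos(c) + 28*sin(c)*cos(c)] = 7*c*sin(c) - 4*c*cos(c) + 2*c - 4*sin(c) - 7*cos(c) + 28*cos(2*c)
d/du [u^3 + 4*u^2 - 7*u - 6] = 3*u^2 + 8*u - 7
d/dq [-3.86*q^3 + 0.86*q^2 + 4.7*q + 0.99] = -11.58*q^2 + 1.72*q + 4.7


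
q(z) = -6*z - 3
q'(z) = -6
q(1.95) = -14.70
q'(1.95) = -6.00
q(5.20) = -34.20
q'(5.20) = -6.00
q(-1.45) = 5.70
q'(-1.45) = -6.00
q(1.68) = -13.08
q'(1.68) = -6.00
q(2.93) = -20.58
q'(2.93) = -6.00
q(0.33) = -4.98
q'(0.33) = -6.00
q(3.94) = -26.64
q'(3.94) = -6.00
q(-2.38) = 11.28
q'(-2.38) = -6.00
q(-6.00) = 33.00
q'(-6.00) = -6.00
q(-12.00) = 69.00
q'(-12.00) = -6.00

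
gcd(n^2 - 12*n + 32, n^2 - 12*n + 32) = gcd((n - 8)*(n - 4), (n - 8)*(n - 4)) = n^2 - 12*n + 32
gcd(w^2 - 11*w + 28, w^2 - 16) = w - 4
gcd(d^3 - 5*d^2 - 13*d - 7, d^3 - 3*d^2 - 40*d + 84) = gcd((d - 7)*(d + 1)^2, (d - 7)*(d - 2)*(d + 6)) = d - 7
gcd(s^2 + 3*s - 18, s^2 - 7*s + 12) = s - 3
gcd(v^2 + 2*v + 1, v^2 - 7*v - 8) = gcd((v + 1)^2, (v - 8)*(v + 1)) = v + 1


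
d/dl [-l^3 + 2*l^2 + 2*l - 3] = -3*l^2 + 4*l + 2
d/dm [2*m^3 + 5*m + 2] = 6*m^2 + 5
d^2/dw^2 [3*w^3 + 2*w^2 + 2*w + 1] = 18*w + 4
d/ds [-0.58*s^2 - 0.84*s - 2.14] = -1.16*s - 0.84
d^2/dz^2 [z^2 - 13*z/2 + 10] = 2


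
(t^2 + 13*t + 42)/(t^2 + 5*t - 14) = (t + 6)/(t - 2)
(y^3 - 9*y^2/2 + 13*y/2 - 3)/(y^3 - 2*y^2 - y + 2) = (y - 3/2)/(y + 1)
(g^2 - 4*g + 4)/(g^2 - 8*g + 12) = (g - 2)/(g - 6)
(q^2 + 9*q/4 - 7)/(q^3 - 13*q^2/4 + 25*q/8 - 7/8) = 2*(q + 4)/(2*q^2 - 3*q + 1)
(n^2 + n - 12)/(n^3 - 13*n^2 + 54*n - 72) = (n + 4)/(n^2 - 10*n + 24)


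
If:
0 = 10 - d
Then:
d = 10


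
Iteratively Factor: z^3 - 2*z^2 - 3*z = (z - 3)*(z^2 + z) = (z - 3)*(z + 1)*(z)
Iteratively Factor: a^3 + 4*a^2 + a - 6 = (a + 2)*(a^2 + 2*a - 3) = (a + 2)*(a + 3)*(a - 1)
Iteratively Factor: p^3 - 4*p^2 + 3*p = (p)*(p^2 - 4*p + 3) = p*(p - 3)*(p - 1)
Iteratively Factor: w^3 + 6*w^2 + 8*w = (w)*(w^2 + 6*w + 8) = w*(w + 4)*(w + 2)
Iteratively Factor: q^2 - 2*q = (q - 2)*(q)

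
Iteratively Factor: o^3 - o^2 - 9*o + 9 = (o - 3)*(o^2 + 2*o - 3) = (o - 3)*(o + 3)*(o - 1)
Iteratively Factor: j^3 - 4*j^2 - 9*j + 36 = (j - 4)*(j^2 - 9) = (j - 4)*(j - 3)*(j + 3)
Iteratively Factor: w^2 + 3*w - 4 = (w + 4)*(w - 1)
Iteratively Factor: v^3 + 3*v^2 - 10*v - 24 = (v + 2)*(v^2 + v - 12) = (v + 2)*(v + 4)*(v - 3)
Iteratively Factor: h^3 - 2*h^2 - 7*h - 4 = (h - 4)*(h^2 + 2*h + 1) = (h - 4)*(h + 1)*(h + 1)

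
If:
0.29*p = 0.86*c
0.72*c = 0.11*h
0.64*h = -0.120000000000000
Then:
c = -0.03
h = -0.19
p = -0.08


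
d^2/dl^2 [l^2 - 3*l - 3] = 2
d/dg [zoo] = 0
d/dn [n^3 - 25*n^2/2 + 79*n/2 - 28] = 3*n^2 - 25*n + 79/2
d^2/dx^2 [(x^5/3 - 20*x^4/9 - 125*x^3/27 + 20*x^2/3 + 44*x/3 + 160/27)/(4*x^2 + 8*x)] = (27*x^7 + 84*x^6 - 144*x^5 - 720*x^4 - 464*x^3 + 480*x^2 + 960*x + 640)/(54*x^3*(x^3 + 6*x^2 + 12*x + 8))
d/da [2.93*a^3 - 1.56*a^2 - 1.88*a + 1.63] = 8.79*a^2 - 3.12*a - 1.88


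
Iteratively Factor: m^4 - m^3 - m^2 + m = (m + 1)*(m^3 - 2*m^2 + m) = (m - 1)*(m + 1)*(m^2 - m) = m*(m - 1)*(m + 1)*(m - 1)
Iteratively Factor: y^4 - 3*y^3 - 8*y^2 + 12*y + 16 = (y + 2)*(y^3 - 5*y^2 + 2*y + 8) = (y - 2)*(y + 2)*(y^2 - 3*y - 4) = (y - 2)*(y + 1)*(y + 2)*(y - 4)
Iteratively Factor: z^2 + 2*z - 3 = (z - 1)*(z + 3)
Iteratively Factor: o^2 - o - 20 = (o - 5)*(o + 4)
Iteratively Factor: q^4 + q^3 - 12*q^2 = (q - 3)*(q^3 + 4*q^2) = q*(q - 3)*(q^2 + 4*q) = q^2*(q - 3)*(q + 4)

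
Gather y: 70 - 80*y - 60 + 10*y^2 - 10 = 10*y^2 - 80*y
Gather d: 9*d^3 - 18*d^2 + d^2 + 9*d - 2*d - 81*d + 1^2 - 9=9*d^3 - 17*d^2 - 74*d - 8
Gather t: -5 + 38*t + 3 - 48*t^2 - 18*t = -48*t^2 + 20*t - 2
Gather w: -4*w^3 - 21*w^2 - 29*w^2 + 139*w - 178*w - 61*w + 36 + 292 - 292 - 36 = -4*w^3 - 50*w^2 - 100*w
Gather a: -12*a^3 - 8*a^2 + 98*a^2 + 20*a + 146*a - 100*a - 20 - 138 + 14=-12*a^3 + 90*a^2 + 66*a - 144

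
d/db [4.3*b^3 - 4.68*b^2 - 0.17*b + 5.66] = 12.9*b^2 - 9.36*b - 0.17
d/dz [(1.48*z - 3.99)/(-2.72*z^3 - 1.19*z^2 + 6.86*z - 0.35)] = (8.0512*z^3 - 30.7972*z^2 - 9.4962*z + 26.8534)/(7.3984*z^6 + 6.4736*z^5 - 35.9023*z^4 - 14.4228*z^3 + 47.8926*z^2 - 4.802*z + 0.1225)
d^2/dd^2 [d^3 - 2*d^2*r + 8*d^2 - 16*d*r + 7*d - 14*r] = 6*d - 4*r + 16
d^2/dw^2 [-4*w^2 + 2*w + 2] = -8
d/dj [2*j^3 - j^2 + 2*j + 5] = 6*j^2 - 2*j + 2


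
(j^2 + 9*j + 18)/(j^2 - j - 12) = (j + 6)/(j - 4)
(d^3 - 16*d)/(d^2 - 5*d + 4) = d*(d + 4)/(d - 1)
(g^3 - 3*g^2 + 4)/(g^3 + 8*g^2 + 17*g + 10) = (g^2 - 4*g + 4)/(g^2 + 7*g + 10)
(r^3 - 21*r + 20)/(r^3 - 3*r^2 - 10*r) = (-r^3 + 21*r - 20)/(r*(-r^2 + 3*r + 10))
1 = 1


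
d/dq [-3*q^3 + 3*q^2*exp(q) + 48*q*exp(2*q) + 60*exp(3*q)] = 3*q^2*exp(q) - 9*q^2 + 96*q*exp(2*q) + 6*q*exp(q) + 180*exp(3*q) + 48*exp(2*q)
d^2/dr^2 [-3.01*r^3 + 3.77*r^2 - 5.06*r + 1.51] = 7.54 - 18.06*r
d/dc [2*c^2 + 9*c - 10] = 4*c + 9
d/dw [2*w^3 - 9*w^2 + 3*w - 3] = 6*w^2 - 18*w + 3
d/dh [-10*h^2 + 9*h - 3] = 9 - 20*h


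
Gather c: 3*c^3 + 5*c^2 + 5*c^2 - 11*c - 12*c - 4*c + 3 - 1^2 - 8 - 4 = 3*c^3 + 10*c^2 - 27*c - 10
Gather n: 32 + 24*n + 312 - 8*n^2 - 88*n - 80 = -8*n^2 - 64*n + 264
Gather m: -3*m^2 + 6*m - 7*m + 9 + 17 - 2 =-3*m^2 - m + 24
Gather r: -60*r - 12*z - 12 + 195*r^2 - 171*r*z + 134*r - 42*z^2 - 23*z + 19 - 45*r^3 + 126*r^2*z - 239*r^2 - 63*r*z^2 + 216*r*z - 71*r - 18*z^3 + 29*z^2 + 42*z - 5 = -45*r^3 + r^2*(126*z - 44) + r*(-63*z^2 + 45*z + 3) - 18*z^3 - 13*z^2 + 7*z + 2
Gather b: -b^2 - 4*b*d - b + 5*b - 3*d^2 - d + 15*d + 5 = -b^2 + b*(4 - 4*d) - 3*d^2 + 14*d + 5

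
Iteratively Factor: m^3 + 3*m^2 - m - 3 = (m - 1)*(m^2 + 4*m + 3) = (m - 1)*(m + 1)*(m + 3)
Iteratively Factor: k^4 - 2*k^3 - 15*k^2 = (k)*(k^3 - 2*k^2 - 15*k) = k*(k + 3)*(k^2 - 5*k) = k^2*(k + 3)*(k - 5)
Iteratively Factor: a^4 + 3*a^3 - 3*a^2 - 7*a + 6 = (a - 1)*(a^3 + 4*a^2 + a - 6) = (a - 1)*(a + 2)*(a^2 + 2*a - 3) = (a - 1)^2*(a + 2)*(a + 3)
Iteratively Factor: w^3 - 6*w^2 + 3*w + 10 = (w - 2)*(w^2 - 4*w - 5) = (w - 2)*(w + 1)*(w - 5)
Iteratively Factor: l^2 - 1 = (l - 1)*(l + 1)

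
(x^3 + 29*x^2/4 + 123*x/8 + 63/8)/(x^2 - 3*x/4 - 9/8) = (2*x^2 + 13*x + 21)/(2*x - 3)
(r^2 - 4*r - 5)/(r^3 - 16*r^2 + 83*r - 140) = (r + 1)/(r^2 - 11*r + 28)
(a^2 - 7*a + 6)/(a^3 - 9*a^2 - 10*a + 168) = (a - 1)/(a^2 - 3*a - 28)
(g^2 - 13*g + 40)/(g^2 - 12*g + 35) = (g - 8)/(g - 7)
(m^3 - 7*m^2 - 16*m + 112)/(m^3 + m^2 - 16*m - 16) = (m - 7)/(m + 1)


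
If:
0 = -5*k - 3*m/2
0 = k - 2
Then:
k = 2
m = -20/3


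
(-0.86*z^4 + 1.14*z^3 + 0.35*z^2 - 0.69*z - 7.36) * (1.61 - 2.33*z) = 2.0038*z^5 - 4.0408*z^4 + 1.0199*z^3 + 2.1712*z^2 + 16.0379*z - 11.8496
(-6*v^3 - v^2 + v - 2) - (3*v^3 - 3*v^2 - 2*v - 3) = -9*v^3 + 2*v^2 + 3*v + 1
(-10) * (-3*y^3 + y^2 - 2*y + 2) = 30*y^3 - 10*y^2 + 20*y - 20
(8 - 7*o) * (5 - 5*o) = 35*o^2 - 75*o + 40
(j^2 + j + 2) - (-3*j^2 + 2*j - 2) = 4*j^2 - j + 4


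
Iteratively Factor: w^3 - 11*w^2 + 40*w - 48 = (w - 4)*(w^2 - 7*w + 12) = (w - 4)*(w - 3)*(w - 4)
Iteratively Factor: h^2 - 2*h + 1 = (h - 1)*(h - 1)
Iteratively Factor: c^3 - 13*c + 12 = (c - 1)*(c^2 + c - 12) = (c - 1)*(c + 4)*(c - 3)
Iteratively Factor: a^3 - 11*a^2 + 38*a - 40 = (a - 4)*(a^2 - 7*a + 10) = (a - 4)*(a - 2)*(a - 5)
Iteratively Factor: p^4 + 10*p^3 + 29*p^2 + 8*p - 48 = (p + 4)*(p^3 + 6*p^2 + 5*p - 12) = (p - 1)*(p + 4)*(p^2 + 7*p + 12) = (p - 1)*(p + 3)*(p + 4)*(p + 4)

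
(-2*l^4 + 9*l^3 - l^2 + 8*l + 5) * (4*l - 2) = -8*l^5 + 40*l^4 - 22*l^3 + 34*l^2 + 4*l - 10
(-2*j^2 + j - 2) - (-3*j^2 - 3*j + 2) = j^2 + 4*j - 4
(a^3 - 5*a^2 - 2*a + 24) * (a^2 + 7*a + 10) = a^5 + 2*a^4 - 27*a^3 - 40*a^2 + 148*a + 240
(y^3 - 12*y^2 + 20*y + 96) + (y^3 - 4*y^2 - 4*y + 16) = 2*y^3 - 16*y^2 + 16*y + 112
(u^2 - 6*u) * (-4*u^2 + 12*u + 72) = -4*u^4 + 36*u^3 - 432*u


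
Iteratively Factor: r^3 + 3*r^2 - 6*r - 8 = (r - 2)*(r^2 + 5*r + 4) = (r - 2)*(r + 4)*(r + 1)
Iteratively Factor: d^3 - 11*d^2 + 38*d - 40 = (d - 5)*(d^2 - 6*d + 8) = (d - 5)*(d - 4)*(d - 2)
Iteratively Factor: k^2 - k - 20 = (k + 4)*(k - 5)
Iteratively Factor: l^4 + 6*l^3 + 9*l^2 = (l)*(l^3 + 6*l^2 + 9*l) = l*(l + 3)*(l^2 + 3*l) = l^2*(l + 3)*(l + 3)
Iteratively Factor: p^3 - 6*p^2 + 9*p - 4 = (p - 1)*(p^2 - 5*p + 4) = (p - 4)*(p - 1)*(p - 1)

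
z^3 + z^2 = z^2*(z + 1)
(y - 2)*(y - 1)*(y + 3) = y^3 - 7*y + 6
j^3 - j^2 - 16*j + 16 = (j - 4)*(j - 1)*(j + 4)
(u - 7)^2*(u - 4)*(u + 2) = u^4 - 16*u^3 + 69*u^2 + 14*u - 392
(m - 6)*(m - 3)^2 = m^3 - 12*m^2 + 45*m - 54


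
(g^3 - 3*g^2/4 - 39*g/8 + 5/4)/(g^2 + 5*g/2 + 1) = (8*g^2 - 22*g + 5)/(4*(2*g + 1))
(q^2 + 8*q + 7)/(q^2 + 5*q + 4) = (q + 7)/(q + 4)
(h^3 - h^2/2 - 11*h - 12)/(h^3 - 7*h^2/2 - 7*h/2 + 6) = (h + 2)/(h - 1)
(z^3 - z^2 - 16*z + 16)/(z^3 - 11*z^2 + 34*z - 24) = (z + 4)/(z - 6)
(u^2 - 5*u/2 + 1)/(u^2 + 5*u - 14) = (u - 1/2)/(u + 7)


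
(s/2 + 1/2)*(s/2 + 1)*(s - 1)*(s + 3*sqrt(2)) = s^4/4 + s^3/2 + 3*sqrt(2)*s^3/4 - s^2/4 + 3*sqrt(2)*s^2/2 - 3*sqrt(2)*s/4 - s/2 - 3*sqrt(2)/2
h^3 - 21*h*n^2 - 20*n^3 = (h - 5*n)*(h + n)*(h + 4*n)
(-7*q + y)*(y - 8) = -7*q*y + 56*q + y^2 - 8*y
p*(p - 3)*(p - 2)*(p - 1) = p^4 - 6*p^3 + 11*p^2 - 6*p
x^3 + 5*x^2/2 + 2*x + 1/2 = (x + 1/2)*(x + 1)^2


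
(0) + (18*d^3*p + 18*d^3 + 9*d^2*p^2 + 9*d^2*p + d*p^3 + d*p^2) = 18*d^3*p + 18*d^3 + 9*d^2*p^2 + 9*d^2*p + d*p^3 + d*p^2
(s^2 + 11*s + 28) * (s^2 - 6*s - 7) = s^4 + 5*s^3 - 45*s^2 - 245*s - 196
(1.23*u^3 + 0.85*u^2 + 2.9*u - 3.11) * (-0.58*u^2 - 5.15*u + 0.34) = -0.7134*u^5 - 6.8275*u^4 - 5.6413*u^3 - 12.8422*u^2 + 17.0025*u - 1.0574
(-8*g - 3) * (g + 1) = -8*g^2 - 11*g - 3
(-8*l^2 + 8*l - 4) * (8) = -64*l^2 + 64*l - 32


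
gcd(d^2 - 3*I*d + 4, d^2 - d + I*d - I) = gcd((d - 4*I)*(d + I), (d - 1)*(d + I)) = d + I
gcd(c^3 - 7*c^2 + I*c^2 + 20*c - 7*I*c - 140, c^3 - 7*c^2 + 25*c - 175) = c^2 + c*(-7 + 5*I) - 35*I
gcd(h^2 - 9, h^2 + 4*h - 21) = h - 3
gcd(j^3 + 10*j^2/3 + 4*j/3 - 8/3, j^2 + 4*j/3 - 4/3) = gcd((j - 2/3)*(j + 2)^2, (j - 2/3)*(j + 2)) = j^2 + 4*j/3 - 4/3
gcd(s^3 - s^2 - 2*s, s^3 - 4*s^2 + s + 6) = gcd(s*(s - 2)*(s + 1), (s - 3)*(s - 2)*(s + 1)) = s^2 - s - 2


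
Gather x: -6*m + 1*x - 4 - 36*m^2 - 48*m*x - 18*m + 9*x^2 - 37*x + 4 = -36*m^2 - 24*m + 9*x^2 + x*(-48*m - 36)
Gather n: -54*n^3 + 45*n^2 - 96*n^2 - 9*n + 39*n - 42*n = -54*n^3 - 51*n^2 - 12*n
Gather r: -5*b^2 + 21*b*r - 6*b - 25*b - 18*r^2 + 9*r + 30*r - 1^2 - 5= -5*b^2 - 31*b - 18*r^2 + r*(21*b + 39) - 6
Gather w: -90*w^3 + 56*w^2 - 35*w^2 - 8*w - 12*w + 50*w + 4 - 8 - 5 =-90*w^3 + 21*w^2 + 30*w - 9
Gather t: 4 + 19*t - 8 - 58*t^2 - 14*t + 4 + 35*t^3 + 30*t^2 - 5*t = 35*t^3 - 28*t^2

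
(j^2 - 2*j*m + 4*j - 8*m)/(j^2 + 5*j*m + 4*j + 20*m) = (j - 2*m)/(j + 5*m)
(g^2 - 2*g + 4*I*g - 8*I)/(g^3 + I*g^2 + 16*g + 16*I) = (g - 2)/(g^2 - 3*I*g + 4)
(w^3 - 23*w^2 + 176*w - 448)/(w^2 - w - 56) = (w^2 - 15*w + 56)/(w + 7)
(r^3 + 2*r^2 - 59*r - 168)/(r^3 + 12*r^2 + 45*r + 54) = (r^2 - r - 56)/(r^2 + 9*r + 18)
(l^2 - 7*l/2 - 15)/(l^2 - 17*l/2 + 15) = (2*l + 5)/(2*l - 5)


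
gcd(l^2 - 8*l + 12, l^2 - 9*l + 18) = l - 6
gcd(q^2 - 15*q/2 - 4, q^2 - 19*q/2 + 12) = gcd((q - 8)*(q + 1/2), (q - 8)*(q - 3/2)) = q - 8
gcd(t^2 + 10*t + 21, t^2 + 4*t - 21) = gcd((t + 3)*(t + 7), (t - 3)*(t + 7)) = t + 7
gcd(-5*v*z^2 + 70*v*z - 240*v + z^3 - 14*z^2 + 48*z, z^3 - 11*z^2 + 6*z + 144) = z^2 - 14*z + 48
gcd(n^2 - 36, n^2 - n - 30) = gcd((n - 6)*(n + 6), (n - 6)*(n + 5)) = n - 6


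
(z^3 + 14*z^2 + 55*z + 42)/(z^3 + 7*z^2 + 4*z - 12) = (z^2 + 8*z + 7)/(z^2 + z - 2)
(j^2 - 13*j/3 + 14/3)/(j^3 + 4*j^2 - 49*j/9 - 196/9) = 3*(j - 2)/(3*j^2 + 19*j + 28)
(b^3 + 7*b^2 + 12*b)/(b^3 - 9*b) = (b + 4)/(b - 3)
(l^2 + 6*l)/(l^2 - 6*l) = (l + 6)/(l - 6)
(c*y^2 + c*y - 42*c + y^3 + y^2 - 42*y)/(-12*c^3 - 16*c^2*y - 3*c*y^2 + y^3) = (y^2 + y - 42)/(-12*c^2 - 4*c*y + y^2)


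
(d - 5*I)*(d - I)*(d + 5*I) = d^3 - I*d^2 + 25*d - 25*I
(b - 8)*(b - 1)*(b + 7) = b^3 - 2*b^2 - 55*b + 56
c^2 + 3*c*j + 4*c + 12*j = (c + 4)*(c + 3*j)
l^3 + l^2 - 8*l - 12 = (l - 3)*(l + 2)^2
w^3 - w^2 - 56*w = w*(w - 8)*(w + 7)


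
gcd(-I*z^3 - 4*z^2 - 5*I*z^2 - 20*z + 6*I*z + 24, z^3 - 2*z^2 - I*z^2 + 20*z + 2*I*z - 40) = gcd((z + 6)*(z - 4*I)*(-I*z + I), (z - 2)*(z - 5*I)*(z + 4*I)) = 1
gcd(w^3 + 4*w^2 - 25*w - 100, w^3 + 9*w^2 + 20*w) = w^2 + 9*w + 20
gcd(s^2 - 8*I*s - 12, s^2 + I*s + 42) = s - 6*I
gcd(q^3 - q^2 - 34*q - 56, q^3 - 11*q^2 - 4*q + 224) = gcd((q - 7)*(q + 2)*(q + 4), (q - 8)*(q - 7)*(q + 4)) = q^2 - 3*q - 28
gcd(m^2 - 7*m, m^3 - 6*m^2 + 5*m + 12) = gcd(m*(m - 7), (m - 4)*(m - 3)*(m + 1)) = 1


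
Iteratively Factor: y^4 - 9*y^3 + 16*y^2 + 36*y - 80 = (y - 5)*(y^3 - 4*y^2 - 4*y + 16) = (y - 5)*(y - 4)*(y^2 - 4) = (y - 5)*(y - 4)*(y + 2)*(y - 2)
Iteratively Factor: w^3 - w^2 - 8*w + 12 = (w - 2)*(w^2 + w - 6) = (w - 2)*(w + 3)*(w - 2)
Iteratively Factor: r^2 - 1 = (r - 1)*(r + 1)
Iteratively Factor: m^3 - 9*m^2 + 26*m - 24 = (m - 4)*(m^2 - 5*m + 6) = (m - 4)*(m - 2)*(m - 3)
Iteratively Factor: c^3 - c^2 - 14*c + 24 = (c - 3)*(c^2 + 2*c - 8) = (c - 3)*(c - 2)*(c + 4)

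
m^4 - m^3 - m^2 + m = m*(m - 1)^2*(m + 1)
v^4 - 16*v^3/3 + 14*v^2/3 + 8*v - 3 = (v - 3)^2*(v - 1/3)*(v + 1)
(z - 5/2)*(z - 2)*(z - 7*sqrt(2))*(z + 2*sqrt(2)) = z^4 - 5*sqrt(2)*z^3 - 9*z^3/2 - 23*z^2 + 45*sqrt(2)*z^2/2 - 25*sqrt(2)*z + 126*z - 140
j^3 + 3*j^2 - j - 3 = (j - 1)*(j + 1)*(j + 3)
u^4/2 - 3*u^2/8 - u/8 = u*(u/2 + 1/4)*(u - 1)*(u + 1/2)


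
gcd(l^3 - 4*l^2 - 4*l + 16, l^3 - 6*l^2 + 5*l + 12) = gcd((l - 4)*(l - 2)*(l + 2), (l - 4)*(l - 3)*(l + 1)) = l - 4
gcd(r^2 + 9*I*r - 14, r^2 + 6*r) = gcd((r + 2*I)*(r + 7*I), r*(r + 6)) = 1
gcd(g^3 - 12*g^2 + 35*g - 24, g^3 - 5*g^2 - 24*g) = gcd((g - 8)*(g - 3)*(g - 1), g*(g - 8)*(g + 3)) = g - 8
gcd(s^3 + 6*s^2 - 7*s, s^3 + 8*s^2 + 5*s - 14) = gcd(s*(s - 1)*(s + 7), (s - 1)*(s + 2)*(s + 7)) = s^2 + 6*s - 7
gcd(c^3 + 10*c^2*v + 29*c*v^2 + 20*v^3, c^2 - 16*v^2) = c + 4*v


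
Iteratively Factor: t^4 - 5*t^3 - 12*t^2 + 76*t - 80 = (t - 5)*(t^3 - 12*t + 16) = (t - 5)*(t - 2)*(t^2 + 2*t - 8) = (t - 5)*(t - 2)*(t + 4)*(t - 2)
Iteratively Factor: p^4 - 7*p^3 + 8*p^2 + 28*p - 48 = (p - 2)*(p^3 - 5*p^2 - 2*p + 24) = (p - 4)*(p - 2)*(p^2 - p - 6) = (p - 4)*(p - 3)*(p - 2)*(p + 2)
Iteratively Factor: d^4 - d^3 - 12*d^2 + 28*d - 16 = (d - 2)*(d^3 + d^2 - 10*d + 8) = (d - 2)^2*(d^2 + 3*d - 4) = (d - 2)^2*(d + 4)*(d - 1)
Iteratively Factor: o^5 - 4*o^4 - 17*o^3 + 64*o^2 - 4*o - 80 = (o - 5)*(o^4 + o^3 - 12*o^2 + 4*o + 16) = (o - 5)*(o + 4)*(o^3 - 3*o^2 + 4) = (o - 5)*(o + 1)*(o + 4)*(o^2 - 4*o + 4) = (o - 5)*(o - 2)*(o + 1)*(o + 4)*(o - 2)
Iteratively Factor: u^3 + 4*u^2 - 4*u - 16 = (u - 2)*(u^2 + 6*u + 8) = (u - 2)*(u + 2)*(u + 4)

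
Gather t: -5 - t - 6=-t - 11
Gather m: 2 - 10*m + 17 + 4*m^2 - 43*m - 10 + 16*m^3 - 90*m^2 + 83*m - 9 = 16*m^3 - 86*m^2 + 30*m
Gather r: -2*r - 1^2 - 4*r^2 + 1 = -4*r^2 - 2*r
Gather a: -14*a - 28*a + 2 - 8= -42*a - 6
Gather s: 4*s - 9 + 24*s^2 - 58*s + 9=24*s^2 - 54*s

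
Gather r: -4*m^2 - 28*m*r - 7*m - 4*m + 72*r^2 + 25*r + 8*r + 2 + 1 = -4*m^2 - 11*m + 72*r^2 + r*(33 - 28*m) + 3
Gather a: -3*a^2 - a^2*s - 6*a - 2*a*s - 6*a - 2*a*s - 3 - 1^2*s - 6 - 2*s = a^2*(-s - 3) + a*(-4*s - 12) - 3*s - 9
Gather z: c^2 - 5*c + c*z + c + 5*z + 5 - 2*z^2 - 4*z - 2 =c^2 - 4*c - 2*z^2 + z*(c + 1) + 3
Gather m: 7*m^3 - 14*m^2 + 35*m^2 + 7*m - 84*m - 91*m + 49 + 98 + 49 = 7*m^3 + 21*m^2 - 168*m + 196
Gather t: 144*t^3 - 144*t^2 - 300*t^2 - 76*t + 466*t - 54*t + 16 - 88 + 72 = 144*t^3 - 444*t^2 + 336*t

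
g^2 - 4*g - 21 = (g - 7)*(g + 3)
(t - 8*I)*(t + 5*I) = t^2 - 3*I*t + 40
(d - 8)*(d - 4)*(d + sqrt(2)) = d^3 - 12*d^2 + sqrt(2)*d^2 - 12*sqrt(2)*d + 32*d + 32*sqrt(2)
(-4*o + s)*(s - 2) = -4*o*s + 8*o + s^2 - 2*s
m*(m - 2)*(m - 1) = m^3 - 3*m^2 + 2*m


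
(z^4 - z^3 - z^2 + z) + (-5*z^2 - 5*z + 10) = z^4 - z^3 - 6*z^2 - 4*z + 10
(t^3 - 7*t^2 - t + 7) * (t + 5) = t^4 - 2*t^3 - 36*t^2 + 2*t + 35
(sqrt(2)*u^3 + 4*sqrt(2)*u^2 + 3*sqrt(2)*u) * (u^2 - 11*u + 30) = sqrt(2)*u^5 - 7*sqrt(2)*u^4 - 11*sqrt(2)*u^3 + 87*sqrt(2)*u^2 + 90*sqrt(2)*u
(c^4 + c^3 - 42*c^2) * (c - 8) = c^5 - 7*c^4 - 50*c^3 + 336*c^2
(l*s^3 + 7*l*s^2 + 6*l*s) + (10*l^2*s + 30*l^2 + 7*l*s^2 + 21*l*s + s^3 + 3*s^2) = 10*l^2*s + 30*l^2 + l*s^3 + 14*l*s^2 + 27*l*s + s^3 + 3*s^2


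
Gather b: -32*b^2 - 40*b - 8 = -32*b^2 - 40*b - 8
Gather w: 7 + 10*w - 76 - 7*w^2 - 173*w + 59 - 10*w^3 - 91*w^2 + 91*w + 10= -10*w^3 - 98*w^2 - 72*w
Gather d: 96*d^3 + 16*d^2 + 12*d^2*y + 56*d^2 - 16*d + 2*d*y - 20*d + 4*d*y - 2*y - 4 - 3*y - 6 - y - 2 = 96*d^3 + d^2*(12*y + 72) + d*(6*y - 36) - 6*y - 12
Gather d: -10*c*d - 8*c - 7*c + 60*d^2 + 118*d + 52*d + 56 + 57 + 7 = -15*c + 60*d^2 + d*(170 - 10*c) + 120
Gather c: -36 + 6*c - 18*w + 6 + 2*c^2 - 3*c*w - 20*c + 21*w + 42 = 2*c^2 + c*(-3*w - 14) + 3*w + 12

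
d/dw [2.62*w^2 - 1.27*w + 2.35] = 5.24*w - 1.27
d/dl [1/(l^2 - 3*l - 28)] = (3 - 2*l)/(-l^2 + 3*l + 28)^2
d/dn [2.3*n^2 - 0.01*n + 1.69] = 4.6*n - 0.01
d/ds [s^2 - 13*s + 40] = 2*s - 13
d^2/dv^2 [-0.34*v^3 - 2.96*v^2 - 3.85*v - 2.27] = -2.04*v - 5.92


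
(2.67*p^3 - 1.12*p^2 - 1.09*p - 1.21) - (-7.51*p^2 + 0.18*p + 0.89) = 2.67*p^3 + 6.39*p^2 - 1.27*p - 2.1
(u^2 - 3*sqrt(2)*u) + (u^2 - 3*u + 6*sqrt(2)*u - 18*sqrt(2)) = 2*u^2 - 3*u + 3*sqrt(2)*u - 18*sqrt(2)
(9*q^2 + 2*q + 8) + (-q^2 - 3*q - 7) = 8*q^2 - q + 1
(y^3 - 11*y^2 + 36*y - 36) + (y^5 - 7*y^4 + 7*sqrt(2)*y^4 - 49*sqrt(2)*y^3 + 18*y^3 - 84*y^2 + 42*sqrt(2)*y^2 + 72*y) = y^5 - 7*y^4 + 7*sqrt(2)*y^4 - 49*sqrt(2)*y^3 + 19*y^3 - 95*y^2 + 42*sqrt(2)*y^2 + 108*y - 36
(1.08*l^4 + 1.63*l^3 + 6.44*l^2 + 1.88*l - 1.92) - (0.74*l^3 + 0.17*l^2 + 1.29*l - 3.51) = 1.08*l^4 + 0.89*l^3 + 6.27*l^2 + 0.59*l + 1.59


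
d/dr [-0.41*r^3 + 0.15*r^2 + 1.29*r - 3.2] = -1.23*r^2 + 0.3*r + 1.29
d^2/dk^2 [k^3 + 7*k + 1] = 6*k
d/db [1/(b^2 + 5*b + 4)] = (-2*b - 5)/(b^2 + 5*b + 4)^2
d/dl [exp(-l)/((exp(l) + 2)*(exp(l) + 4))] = (-3*exp(2*l) - 12*exp(l) - 8)*exp(-l)/(exp(4*l) + 12*exp(3*l) + 52*exp(2*l) + 96*exp(l) + 64)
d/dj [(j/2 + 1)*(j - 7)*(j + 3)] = 3*j^2/2 - 2*j - 29/2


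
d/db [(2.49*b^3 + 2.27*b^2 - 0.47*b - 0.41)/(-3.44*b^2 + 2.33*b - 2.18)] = (-8.5656*b^4 + 11.6034*b^3 - 12.6123*b^2 - 12.718*b + 1.9799)/(11.8336*b^4 - 16.0304*b^3 + 20.4273*b^2 - 10.1588*b + 4.7524)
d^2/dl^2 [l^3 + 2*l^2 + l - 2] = 6*l + 4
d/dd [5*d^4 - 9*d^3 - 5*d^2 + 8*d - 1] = 20*d^3 - 27*d^2 - 10*d + 8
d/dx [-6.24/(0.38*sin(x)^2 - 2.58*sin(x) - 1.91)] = (4.7424*sin(x) - 16.0992)*cos(x)/(-0.38*sin(x)^2 + 2.58*sin(x) + 1.91)^2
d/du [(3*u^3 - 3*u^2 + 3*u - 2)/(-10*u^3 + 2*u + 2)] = (-15*u^4 + 36*u^3 - 24*u^2 - 6*u + 5)/(2*(25*u^6 - 10*u^4 - 10*u^3 + u^2 + 2*u + 1))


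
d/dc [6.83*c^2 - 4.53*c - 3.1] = 13.66*c - 4.53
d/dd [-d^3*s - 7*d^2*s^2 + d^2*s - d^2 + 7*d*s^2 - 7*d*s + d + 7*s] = -3*d^2*s - 14*d*s^2 + 2*d*s - 2*d + 7*s^2 - 7*s + 1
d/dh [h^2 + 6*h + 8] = 2*h + 6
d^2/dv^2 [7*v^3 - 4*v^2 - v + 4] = 42*v - 8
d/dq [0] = 0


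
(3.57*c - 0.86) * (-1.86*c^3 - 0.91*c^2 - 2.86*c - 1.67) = -6.6402*c^4 - 1.6491*c^3 - 9.4276*c^2 - 3.5023*c + 1.4362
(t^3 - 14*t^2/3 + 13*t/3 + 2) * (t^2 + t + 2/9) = t^5 - 11*t^4/3 - t^3/9 + 143*t^2/27 + 80*t/27 + 4/9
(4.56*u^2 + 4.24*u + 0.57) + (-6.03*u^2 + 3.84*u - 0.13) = -1.47*u^2 + 8.08*u + 0.44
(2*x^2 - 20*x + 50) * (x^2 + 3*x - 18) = 2*x^4 - 14*x^3 - 46*x^2 + 510*x - 900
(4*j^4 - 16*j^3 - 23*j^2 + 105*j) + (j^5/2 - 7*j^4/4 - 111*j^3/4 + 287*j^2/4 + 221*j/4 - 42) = j^5/2 + 9*j^4/4 - 175*j^3/4 + 195*j^2/4 + 641*j/4 - 42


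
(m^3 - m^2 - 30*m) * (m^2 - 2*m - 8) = m^5 - 3*m^4 - 36*m^3 + 68*m^2 + 240*m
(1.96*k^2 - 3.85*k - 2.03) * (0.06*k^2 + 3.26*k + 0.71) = 0.1176*k^4 + 6.1586*k^3 - 11.2812*k^2 - 9.3513*k - 1.4413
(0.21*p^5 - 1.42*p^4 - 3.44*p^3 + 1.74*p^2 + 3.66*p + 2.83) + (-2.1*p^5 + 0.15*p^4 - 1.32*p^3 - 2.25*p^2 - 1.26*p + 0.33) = -1.89*p^5 - 1.27*p^4 - 4.76*p^3 - 0.51*p^2 + 2.4*p + 3.16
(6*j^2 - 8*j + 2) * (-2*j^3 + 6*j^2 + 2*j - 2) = -12*j^5 + 52*j^4 - 40*j^3 - 16*j^2 + 20*j - 4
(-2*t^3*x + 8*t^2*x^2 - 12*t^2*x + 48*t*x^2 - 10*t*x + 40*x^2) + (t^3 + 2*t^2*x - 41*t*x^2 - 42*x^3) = -2*t^3*x + t^3 + 8*t^2*x^2 - 10*t^2*x + 7*t*x^2 - 10*t*x - 42*x^3 + 40*x^2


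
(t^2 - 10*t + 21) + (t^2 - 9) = 2*t^2 - 10*t + 12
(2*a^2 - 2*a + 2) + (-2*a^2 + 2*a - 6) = -4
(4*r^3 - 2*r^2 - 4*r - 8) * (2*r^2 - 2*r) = 8*r^5 - 12*r^4 - 4*r^3 - 8*r^2 + 16*r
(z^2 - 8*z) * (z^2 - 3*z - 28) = z^4 - 11*z^3 - 4*z^2 + 224*z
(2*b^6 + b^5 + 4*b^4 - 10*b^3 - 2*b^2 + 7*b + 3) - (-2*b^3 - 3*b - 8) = 2*b^6 + b^5 + 4*b^4 - 8*b^3 - 2*b^2 + 10*b + 11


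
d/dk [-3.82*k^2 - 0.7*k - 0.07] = -7.64*k - 0.7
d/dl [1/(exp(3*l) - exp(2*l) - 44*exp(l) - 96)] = (-3*exp(2*l) + 2*exp(l) + 44)*exp(l)/(-exp(3*l) + exp(2*l) + 44*exp(l) + 96)^2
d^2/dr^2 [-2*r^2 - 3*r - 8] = -4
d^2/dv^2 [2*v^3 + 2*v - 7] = 12*v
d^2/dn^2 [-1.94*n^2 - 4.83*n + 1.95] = -3.88000000000000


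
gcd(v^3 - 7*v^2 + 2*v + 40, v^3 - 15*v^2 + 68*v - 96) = v - 4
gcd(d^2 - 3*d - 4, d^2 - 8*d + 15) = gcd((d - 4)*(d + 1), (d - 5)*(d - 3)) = 1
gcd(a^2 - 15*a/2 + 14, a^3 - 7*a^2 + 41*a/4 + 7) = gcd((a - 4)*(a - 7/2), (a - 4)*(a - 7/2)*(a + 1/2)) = a^2 - 15*a/2 + 14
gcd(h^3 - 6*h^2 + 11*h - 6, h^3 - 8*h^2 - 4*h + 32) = h - 2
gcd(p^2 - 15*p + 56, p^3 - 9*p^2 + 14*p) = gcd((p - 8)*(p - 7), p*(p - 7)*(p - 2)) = p - 7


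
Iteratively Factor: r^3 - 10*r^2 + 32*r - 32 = (r - 4)*(r^2 - 6*r + 8) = (r - 4)^2*(r - 2)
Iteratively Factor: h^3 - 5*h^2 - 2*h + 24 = (h + 2)*(h^2 - 7*h + 12) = (h - 3)*(h + 2)*(h - 4)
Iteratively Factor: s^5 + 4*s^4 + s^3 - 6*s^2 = (s + 3)*(s^4 + s^3 - 2*s^2) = (s + 2)*(s + 3)*(s^3 - s^2) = (s - 1)*(s + 2)*(s + 3)*(s^2) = s*(s - 1)*(s + 2)*(s + 3)*(s)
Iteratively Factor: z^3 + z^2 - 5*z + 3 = (z + 3)*(z^2 - 2*z + 1) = (z - 1)*(z + 3)*(z - 1)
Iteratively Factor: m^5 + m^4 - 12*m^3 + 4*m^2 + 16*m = (m + 1)*(m^4 - 12*m^2 + 16*m) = m*(m + 1)*(m^3 - 12*m + 16) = m*(m - 2)*(m + 1)*(m^2 + 2*m - 8) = m*(m - 2)^2*(m + 1)*(m + 4)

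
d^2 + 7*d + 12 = (d + 3)*(d + 4)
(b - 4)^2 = b^2 - 8*b + 16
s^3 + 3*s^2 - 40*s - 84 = (s - 6)*(s + 2)*(s + 7)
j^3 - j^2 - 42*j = j*(j - 7)*(j + 6)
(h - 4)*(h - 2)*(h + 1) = h^3 - 5*h^2 + 2*h + 8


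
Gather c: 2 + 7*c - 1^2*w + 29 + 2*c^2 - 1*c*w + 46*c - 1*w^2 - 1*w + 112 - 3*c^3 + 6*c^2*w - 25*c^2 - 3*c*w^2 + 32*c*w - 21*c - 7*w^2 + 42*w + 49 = -3*c^3 + c^2*(6*w - 23) + c*(-3*w^2 + 31*w + 32) - 8*w^2 + 40*w + 192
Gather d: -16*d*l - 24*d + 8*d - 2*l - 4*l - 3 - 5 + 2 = d*(-16*l - 16) - 6*l - 6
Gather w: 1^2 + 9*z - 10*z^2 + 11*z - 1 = -10*z^2 + 20*z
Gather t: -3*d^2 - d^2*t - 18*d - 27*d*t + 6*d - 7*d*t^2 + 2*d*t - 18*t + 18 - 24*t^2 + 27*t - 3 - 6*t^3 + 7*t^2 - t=-3*d^2 - 12*d - 6*t^3 + t^2*(-7*d - 17) + t*(-d^2 - 25*d + 8) + 15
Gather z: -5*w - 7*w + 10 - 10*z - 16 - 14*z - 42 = -12*w - 24*z - 48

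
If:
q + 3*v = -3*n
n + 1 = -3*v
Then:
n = -3*v - 1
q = 6*v + 3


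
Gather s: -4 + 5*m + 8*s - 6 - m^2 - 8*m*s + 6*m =-m^2 + 11*m + s*(8 - 8*m) - 10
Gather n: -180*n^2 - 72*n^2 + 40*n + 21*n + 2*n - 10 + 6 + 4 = -252*n^2 + 63*n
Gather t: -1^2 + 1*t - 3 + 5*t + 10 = 6*t + 6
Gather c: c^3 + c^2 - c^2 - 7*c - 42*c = c^3 - 49*c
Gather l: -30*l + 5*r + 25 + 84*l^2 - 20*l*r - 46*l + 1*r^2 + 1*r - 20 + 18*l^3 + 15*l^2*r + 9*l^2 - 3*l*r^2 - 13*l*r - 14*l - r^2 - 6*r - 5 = 18*l^3 + l^2*(15*r + 93) + l*(-3*r^2 - 33*r - 90)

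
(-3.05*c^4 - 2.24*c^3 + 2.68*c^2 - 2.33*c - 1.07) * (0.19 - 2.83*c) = 8.6315*c^5 + 5.7597*c^4 - 8.01*c^3 + 7.1031*c^2 + 2.5854*c - 0.2033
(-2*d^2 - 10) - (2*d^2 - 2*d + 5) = -4*d^2 + 2*d - 15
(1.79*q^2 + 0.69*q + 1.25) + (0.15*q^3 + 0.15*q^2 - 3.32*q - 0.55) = 0.15*q^3 + 1.94*q^2 - 2.63*q + 0.7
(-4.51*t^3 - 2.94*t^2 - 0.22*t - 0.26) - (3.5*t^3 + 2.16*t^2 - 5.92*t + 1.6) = -8.01*t^3 - 5.1*t^2 + 5.7*t - 1.86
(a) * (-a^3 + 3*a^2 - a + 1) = -a^4 + 3*a^3 - a^2 + a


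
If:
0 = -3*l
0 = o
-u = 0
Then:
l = 0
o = 0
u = 0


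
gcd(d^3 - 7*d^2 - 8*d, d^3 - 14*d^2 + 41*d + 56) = d^2 - 7*d - 8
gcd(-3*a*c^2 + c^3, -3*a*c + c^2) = 3*a*c - c^2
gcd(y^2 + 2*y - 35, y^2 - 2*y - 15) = y - 5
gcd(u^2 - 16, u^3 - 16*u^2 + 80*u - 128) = u - 4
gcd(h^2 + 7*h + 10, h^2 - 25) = h + 5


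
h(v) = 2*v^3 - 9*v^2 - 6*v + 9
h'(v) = 6*v^2 - 18*v - 6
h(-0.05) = 9.28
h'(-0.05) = -5.08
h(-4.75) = -379.91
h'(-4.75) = 214.88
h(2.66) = -33.00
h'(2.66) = -11.43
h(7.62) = 325.60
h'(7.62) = 205.23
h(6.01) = 82.02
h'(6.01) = 102.54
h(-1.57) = -11.50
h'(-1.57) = 37.05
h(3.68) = -35.29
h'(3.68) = 9.01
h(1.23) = -8.27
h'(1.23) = -19.06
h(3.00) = -36.00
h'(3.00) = -6.00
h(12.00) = 2097.00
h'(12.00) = 642.00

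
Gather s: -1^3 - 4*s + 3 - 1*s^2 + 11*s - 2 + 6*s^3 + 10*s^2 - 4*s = 6*s^3 + 9*s^2 + 3*s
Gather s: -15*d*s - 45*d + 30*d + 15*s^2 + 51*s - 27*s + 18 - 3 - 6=-15*d + 15*s^2 + s*(24 - 15*d) + 9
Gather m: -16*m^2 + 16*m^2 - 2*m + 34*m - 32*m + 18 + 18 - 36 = 0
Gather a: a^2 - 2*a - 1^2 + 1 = a^2 - 2*a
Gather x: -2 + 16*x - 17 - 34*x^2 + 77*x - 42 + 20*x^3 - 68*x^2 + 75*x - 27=20*x^3 - 102*x^2 + 168*x - 88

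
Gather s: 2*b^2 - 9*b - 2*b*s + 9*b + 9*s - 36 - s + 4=2*b^2 + s*(8 - 2*b) - 32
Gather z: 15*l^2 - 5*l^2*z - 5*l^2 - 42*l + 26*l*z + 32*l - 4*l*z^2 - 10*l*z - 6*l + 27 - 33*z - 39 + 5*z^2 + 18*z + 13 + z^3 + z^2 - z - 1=10*l^2 - 16*l + z^3 + z^2*(6 - 4*l) + z*(-5*l^2 + 16*l - 16)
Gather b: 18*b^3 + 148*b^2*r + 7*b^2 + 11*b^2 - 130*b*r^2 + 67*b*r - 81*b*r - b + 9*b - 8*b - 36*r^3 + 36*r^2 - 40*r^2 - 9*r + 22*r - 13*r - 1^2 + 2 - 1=18*b^3 + b^2*(148*r + 18) + b*(-130*r^2 - 14*r) - 36*r^3 - 4*r^2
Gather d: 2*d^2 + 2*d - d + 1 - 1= 2*d^2 + d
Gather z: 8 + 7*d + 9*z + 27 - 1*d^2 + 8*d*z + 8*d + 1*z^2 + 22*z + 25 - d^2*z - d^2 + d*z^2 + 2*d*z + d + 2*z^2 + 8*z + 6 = -2*d^2 + 16*d + z^2*(d + 3) + z*(-d^2 + 10*d + 39) + 66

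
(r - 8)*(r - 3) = r^2 - 11*r + 24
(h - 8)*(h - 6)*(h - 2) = h^3 - 16*h^2 + 76*h - 96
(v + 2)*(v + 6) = v^2 + 8*v + 12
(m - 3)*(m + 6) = m^2 + 3*m - 18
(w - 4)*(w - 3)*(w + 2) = w^3 - 5*w^2 - 2*w + 24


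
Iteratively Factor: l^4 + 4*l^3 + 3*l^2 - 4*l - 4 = (l - 1)*(l^3 + 5*l^2 + 8*l + 4) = (l - 1)*(l + 2)*(l^2 + 3*l + 2) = (l - 1)*(l + 1)*(l + 2)*(l + 2)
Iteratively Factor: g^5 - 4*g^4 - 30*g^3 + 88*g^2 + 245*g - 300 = (g + 3)*(g^4 - 7*g^3 - 9*g^2 + 115*g - 100) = (g - 5)*(g + 3)*(g^3 - 2*g^2 - 19*g + 20) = (g - 5)*(g - 1)*(g + 3)*(g^2 - g - 20) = (g - 5)*(g - 1)*(g + 3)*(g + 4)*(g - 5)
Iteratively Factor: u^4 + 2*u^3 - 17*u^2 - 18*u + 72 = (u + 3)*(u^3 - u^2 - 14*u + 24) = (u + 3)*(u + 4)*(u^2 - 5*u + 6) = (u - 2)*(u + 3)*(u + 4)*(u - 3)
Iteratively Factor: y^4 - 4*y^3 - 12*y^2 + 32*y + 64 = (y + 2)*(y^3 - 6*y^2 + 32) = (y - 4)*(y + 2)*(y^2 - 2*y - 8) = (y - 4)^2*(y + 2)*(y + 2)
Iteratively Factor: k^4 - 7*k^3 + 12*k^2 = (k)*(k^3 - 7*k^2 + 12*k) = k*(k - 4)*(k^2 - 3*k) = k^2*(k - 4)*(k - 3)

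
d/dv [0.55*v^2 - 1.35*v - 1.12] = 1.1*v - 1.35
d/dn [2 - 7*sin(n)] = -7*cos(n)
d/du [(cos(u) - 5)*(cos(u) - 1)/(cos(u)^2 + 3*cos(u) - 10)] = 3*(-3*cos(u)^2 + 10*cos(u) - 15)*sin(u)/((cos(u) - 2)^2*(cos(u) + 5)^2)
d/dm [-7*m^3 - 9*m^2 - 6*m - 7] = -21*m^2 - 18*m - 6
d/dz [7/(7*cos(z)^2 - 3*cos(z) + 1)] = 7*(14*cos(z) - 3)*sin(z)/(7*cos(z)^2 - 3*cos(z) + 1)^2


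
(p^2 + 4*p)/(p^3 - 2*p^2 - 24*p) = 1/(p - 6)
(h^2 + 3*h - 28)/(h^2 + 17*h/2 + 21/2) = 2*(h - 4)/(2*h + 3)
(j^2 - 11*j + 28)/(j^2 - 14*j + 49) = (j - 4)/(j - 7)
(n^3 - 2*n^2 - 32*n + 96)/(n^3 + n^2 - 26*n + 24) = (n - 4)/(n - 1)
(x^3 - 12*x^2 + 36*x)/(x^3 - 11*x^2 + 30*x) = (x - 6)/(x - 5)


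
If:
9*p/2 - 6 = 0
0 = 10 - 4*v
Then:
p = 4/3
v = 5/2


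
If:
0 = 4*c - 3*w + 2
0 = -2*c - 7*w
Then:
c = -7/17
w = 2/17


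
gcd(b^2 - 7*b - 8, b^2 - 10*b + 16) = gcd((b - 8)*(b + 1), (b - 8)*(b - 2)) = b - 8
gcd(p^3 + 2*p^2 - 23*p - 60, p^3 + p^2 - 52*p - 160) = p + 4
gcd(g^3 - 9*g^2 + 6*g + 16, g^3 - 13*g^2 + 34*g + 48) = g^2 - 7*g - 8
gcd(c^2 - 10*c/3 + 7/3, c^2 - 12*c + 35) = 1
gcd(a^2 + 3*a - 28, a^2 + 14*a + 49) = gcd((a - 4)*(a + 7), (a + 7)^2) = a + 7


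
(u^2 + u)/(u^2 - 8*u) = (u + 1)/(u - 8)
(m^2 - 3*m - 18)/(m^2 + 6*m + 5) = (m^2 - 3*m - 18)/(m^2 + 6*m + 5)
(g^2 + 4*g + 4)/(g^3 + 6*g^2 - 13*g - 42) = (g + 2)/(g^2 + 4*g - 21)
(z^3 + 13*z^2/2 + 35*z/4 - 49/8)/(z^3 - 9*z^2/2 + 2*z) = (z^2 + 7*z + 49/4)/(z*(z - 4))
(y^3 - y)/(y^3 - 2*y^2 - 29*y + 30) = y*(y + 1)/(y^2 - y - 30)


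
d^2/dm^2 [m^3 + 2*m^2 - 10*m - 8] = 6*m + 4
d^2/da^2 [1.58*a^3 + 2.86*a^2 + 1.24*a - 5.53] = 9.48*a + 5.72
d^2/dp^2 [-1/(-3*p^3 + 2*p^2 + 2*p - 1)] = 2*((2 - 9*p)*(3*p^3 - 2*p^2 - 2*p + 1) + (-9*p^2 + 4*p + 2)^2)/(3*p^3 - 2*p^2 - 2*p + 1)^3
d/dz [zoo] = 0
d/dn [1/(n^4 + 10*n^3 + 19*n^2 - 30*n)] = 2*(-2*n^3 - 15*n^2 - 19*n + 15)/(n^2*(n^3 + 10*n^2 + 19*n - 30)^2)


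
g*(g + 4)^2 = g^3 + 8*g^2 + 16*g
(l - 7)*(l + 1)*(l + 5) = l^3 - l^2 - 37*l - 35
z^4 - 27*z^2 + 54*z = z*(z - 3)^2*(z + 6)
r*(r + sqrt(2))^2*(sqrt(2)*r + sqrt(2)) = sqrt(2)*r^4 + sqrt(2)*r^3 + 4*r^3 + 2*sqrt(2)*r^2 + 4*r^2 + 2*sqrt(2)*r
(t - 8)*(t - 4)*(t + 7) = t^3 - 5*t^2 - 52*t + 224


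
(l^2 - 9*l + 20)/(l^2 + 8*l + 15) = (l^2 - 9*l + 20)/(l^2 + 8*l + 15)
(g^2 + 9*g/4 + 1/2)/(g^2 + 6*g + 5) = (4*g^2 + 9*g + 2)/(4*(g^2 + 6*g + 5))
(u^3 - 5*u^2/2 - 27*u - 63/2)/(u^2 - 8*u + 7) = (2*u^2 + 9*u + 9)/(2*(u - 1))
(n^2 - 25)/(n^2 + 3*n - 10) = (n - 5)/(n - 2)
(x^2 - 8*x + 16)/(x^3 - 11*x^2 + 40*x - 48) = 1/(x - 3)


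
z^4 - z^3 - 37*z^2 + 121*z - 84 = (z - 4)*(z - 3)*(z - 1)*(z + 7)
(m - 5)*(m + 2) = m^2 - 3*m - 10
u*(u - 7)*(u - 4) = u^3 - 11*u^2 + 28*u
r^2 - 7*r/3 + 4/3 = (r - 4/3)*(r - 1)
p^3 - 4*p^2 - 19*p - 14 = (p - 7)*(p + 1)*(p + 2)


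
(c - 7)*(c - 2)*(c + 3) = c^3 - 6*c^2 - 13*c + 42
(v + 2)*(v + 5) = v^2 + 7*v + 10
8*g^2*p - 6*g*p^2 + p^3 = p*(-4*g + p)*(-2*g + p)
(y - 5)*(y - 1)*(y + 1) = y^3 - 5*y^2 - y + 5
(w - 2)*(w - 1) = w^2 - 3*w + 2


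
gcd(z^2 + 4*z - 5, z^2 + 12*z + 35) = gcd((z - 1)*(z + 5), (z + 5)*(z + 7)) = z + 5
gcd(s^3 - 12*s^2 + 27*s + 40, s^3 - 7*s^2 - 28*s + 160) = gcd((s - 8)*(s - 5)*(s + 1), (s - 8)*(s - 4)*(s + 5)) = s - 8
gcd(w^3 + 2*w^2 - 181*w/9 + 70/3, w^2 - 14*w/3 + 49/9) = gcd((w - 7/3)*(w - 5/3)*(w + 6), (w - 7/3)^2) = w - 7/3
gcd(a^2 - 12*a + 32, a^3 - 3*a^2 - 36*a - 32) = a - 8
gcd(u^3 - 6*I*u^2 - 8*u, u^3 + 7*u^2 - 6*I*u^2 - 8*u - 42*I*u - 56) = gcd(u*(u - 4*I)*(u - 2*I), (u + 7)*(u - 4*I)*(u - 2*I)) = u^2 - 6*I*u - 8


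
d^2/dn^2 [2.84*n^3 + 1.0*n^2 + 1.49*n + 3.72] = 17.04*n + 2.0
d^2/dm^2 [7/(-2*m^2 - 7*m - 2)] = 14*(4*m^2 + 14*m - (4*m + 7)^2 + 4)/(2*m^2 + 7*m + 2)^3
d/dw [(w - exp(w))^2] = 2*(1 - exp(w))*(w - exp(w))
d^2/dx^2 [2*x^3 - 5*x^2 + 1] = 12*x - 10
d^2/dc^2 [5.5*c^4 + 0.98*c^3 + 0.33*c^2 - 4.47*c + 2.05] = 66.0*c^2 + 5.88*c + 0.66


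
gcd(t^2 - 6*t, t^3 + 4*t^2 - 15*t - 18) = 1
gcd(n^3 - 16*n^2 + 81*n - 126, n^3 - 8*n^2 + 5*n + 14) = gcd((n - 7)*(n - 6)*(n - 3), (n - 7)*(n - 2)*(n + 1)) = n - 7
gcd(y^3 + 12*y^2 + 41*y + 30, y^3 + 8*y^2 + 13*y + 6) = y^2 + 7*y + 6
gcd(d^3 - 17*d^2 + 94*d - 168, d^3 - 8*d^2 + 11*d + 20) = d - 4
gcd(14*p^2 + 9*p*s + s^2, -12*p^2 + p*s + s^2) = 1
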